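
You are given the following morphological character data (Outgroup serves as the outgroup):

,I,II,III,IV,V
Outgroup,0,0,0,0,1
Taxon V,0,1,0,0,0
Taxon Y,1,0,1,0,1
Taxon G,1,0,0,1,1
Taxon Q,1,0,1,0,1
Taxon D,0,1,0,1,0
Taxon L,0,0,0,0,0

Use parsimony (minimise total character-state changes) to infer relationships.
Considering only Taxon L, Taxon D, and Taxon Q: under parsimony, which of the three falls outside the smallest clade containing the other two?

Taxon Q

Character polarity is set by the outgroup: the derived state is whichever differs from the outgroup's state, so for V the derived state is '0', and for the remaining characters it is '1'.
Only Taxon G, Taxon Q, and Taxon Y show the derived state '1' for I, supporting them as a clade.
II: derived state '1' in Taxon D and Taxon V only — synapomorphy for {Taxon D, Taxon V}.
Only Taxon Q and Taxon Y show the derived state '1' for III, supporting them as a clade.
IV groups Taxon D and Taxon G, which is incompatible with the clades supported by the remaining characters; treating it as convergent (homoplasy) costs fewer steps than any alternative tree.
V (derived state '0') is shared by Taxon D, Taxon L, and Taxon V — a synapomorphy uniting that clade.
Most parsimonious ingroup topology: (((Taxon V,Taxon D),Taxon L),((Taxon Y,Taxon Q),Taxon G)).
Taxon L and Taxon D share a more recent common ancestor with each other than either does with Taxon Q, so Taxon Q is the least closely related of the three.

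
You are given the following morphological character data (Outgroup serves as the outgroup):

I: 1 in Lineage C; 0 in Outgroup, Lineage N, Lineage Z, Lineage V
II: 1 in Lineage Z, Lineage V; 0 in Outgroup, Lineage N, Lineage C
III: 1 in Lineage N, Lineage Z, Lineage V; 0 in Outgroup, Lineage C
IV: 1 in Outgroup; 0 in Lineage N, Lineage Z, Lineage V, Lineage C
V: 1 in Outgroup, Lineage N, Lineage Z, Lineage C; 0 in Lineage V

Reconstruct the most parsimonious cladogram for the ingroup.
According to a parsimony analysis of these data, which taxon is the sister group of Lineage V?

Character polarity is set by the outgroup: the derived state is whichever differs from the outgroup's state, so for IV, V the derived state is '0', and for the remaining characters it is '1'.
I: derived state '1' in Lineage C only — an autapomorphy, so it tells us nothing about relationships among taxa.
II: derived state '1' in Lineage V and Lineage Z only — synapomorphy for {Lineage V, Lineage Z}.
Only Lineage N, Lineage V, and Lineage Z show the derived state '1' for III, supporting them as a clade.
IV (derived state '0') is shared by all ingroup taxa — unites the whole ingroup.
V: derived state '0' in Lineage V only — an autapomorphy, so it tells us nothing about relationships among taxa.
Most parsimonious ingroup topology: ((Lineage N,(Lineage Z,Lineage V)),Lineage C).
Lineage V and Lineage Z form a cherry on this tree, so they are sister taxa.

Lineage Z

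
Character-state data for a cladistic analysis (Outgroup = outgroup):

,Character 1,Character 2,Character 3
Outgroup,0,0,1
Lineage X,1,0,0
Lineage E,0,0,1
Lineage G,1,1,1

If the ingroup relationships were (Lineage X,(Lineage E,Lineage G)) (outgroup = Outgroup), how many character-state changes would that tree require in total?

4

Map each character onto (Lineage X,(Lineage E,Lineage G)) (rooted by Outgroup) and count the minimum state changes it requires (Fitch parsimony):
Character 1: 2; Character 2: 1; Character 3: 1.
Total tree length = 4.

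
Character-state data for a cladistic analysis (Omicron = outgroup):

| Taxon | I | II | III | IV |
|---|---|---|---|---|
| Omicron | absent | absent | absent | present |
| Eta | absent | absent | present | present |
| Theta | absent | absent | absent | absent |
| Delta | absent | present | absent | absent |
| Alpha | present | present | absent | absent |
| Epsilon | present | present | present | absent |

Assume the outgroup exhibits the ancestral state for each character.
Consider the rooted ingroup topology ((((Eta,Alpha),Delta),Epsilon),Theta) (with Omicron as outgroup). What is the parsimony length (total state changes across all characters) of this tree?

Map each character onto ((((Eta,Alpha),Delta),Epsilon),Theta) (rooted by Omicron) and count the minimum state changes it requires (Fitch parsimony):
I: 2; II: 2; III: 2; IV: 2.
Total tree length = 8.

8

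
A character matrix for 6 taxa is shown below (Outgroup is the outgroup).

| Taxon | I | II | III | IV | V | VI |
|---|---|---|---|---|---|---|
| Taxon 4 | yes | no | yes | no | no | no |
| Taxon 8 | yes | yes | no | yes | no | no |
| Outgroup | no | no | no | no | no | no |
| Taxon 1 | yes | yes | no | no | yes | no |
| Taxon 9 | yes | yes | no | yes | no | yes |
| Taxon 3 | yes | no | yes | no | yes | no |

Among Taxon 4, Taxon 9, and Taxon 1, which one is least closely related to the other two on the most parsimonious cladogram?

The outgroup has state 'no' for every character, so 'yes' is the derived state throughout.
All ingroup taxa share the derived state 'yes' for I; it defines the ingroup but does not resolve relationships within it.
II (derived state 'yes') is shared by Taxon 1, Taxon 8, and Taxon 9 — a synapomorphy uniting that clade.
Only Taxon 3 and Taxon 4 show the derived state 'yes' for III, supporting them as a clade.
Only Taxon 8 and Taxon 9 show the derived state 'yes' for IV, supporting them as a clade.
V groups Taxon 1 and Taxon 3, which is incompatible with the clades supported by the remaining characters; treating it as convergent (homoplasy) costs fewer steps than any alternative tree.
VI (derived state 'yes') is unique to Taxon 9 (autapomorphy; uninformative for grouping).
Most parsimonious ingroup topology: ((Taxon 3,Taxon 4),((Taxon 9,Taxon 8),Taxon 1)).
Taxon 9 and Taxon 1 share a more recent common ancestor with each other than either does with Taxon 4, so Taxon 4 is the least closely related of the three.

Taxon 4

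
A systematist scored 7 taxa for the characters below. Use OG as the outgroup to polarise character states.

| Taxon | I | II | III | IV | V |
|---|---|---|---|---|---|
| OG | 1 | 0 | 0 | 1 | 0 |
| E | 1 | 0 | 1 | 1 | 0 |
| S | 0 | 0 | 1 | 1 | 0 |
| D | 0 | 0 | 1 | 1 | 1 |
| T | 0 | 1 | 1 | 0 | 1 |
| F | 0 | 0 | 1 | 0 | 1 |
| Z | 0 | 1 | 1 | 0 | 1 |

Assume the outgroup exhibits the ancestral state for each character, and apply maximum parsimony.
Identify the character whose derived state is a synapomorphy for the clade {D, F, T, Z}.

Character polarity is set by the outgroup: the derived state is whichever differs from the outgroup's state, so for I, IV the derived state is '0', and for the remaining characters it is '1'.
I (derived state '0') is shared by D, F, S, T, and Z — a synapomorphy uniting that clade.
II (derived state '1') is shared by T and Z — a synapomorphy uniting that clade.
III (derived state '1') is shared by all ingroup taxa — unites the whole ingroup.
Only F, T, and Z show the derived state '0' for IV, supporting them as a clade.
V: derived state '1' in D, F, T, and Z only — synapomorphy for {D, F, T, Z}.
Most parsimonious ingroup topology: (E,(S,(D,((T,Z),F)))).
The clade {D, F, T, Z} is supported by V: its derived state '1' occurs in exactly those taxa and in no other taxon (including the outgroup).

V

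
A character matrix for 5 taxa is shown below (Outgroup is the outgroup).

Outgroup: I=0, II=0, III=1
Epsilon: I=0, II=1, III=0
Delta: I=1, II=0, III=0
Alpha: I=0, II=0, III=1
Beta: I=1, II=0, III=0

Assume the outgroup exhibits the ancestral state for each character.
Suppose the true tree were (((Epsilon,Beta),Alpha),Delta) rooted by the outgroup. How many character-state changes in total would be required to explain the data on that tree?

5

Map each character onto (((Epsilon,Beta),Alpha),Delta) (rooted by Outgroup) and count the minimum state changes it requires (Fitch parsimony):
I: 2; II: 1; III: 2.
Total tree length = 5.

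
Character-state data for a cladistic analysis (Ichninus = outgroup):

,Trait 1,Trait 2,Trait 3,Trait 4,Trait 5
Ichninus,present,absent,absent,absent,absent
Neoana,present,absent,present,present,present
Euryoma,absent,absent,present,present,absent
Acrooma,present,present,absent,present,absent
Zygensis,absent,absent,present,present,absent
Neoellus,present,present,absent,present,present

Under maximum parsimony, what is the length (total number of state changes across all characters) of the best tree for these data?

Character polarity is set by the outgroup: the derived state is whichever differs from the outgroup's state, so for Trait 1 the derived state is 'absent', and for the remaining characters it is 'present'.
Trait 1 (derived state 'absent') is shared by Euryoma and Zygensis — a synapomorphy uniting that clade.
Trait 2: derived state 'present' in Acrooma and Neoellus only — synapomorphy for {Acrooma, Neoellus}.
Trait 3: derived state 'present' in Euryoma, Neoana, and Zygensis only — synapomorphy for {Euryoma, Neoana, Zygensis}.
Trait 4 (derived state 'present') is shared by all ingroup taxa — unites the whole ingroup.
Trait 5 (state 'present') occurs in Neoana and Neoellus but conflicts with the nesting implied by the other characters — most parsimoniously interpreted as homoplasy.
Most parsimonious ingroup topology: ((Neoana,(Euryoma,Zygensis)),(Acrooma,Neoellus)).
Changes per character on this tree: Trait 1: 1; Trait 2: 1; Trait 3: 1; Trait 4: 1; Trait 5: 2.
Total = 6.

6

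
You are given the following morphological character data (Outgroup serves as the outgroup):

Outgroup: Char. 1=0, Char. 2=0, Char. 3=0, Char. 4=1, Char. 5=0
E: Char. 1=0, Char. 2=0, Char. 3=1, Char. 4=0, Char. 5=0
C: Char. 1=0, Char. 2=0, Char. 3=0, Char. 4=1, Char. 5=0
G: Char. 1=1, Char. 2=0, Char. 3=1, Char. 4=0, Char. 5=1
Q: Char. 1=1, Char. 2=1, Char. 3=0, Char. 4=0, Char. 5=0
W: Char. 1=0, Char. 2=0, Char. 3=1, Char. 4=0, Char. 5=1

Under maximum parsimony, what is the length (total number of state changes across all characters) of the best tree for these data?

6

Character polarity is set by the outgroup: the derived state is whichever differs from the outgroup's state, so for Char. 4 the derived state is '0', and for the remaining characters it is '1'.
Char. 1 groups G and Q, which is incompatible with the clades supported by the remaining characters; treating it as convergent (homoplasy) costs fewer steps than any alternative tree.
Char. 2 (derived state '1') is unique to Q (autapomorphy; uninformative for grouping).
Char. 3: derived state '1' in E, G, and W only — synapomorphy for {E, G, W}.
Only E, G, Q, and W show the derived state '0' for Char. 4, supporting them as a clade.
Only G and W show the derived state '1' for Char. 5, supporting them as a clade.
Most parsimonious ingroup topology: ((((G,W),E),Q),C).
Changes per character on this tree: Char. 1: 2; Char. 2: 1; Char. 3: 1; Char. 4: 1; Char. 5: 1.
Total = 6.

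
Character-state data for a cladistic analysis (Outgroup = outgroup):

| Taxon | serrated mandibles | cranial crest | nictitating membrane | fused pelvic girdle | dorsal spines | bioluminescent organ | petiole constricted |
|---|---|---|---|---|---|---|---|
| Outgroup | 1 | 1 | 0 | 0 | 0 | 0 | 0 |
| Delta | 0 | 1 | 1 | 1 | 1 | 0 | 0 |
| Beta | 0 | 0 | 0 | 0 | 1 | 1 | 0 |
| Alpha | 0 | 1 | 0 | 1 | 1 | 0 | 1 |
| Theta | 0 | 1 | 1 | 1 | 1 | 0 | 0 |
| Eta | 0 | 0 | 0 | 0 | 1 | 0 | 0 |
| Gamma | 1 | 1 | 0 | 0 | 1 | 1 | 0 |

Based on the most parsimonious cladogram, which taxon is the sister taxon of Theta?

Delta

Character polarity is set by the outgroup: the derived state is whichever differs from the outgroup's state, so for serrated mandibles, cranial crest the derived state is '0', and for the remaining characters it is '1'.
serrated mandibles: derived state '0' in Alpha, Beta, Delta, Eta, and Theta only — synapomorphy for {Alpha, Beta, Delta, Eta, Theta}.
cranial crest (derived state '0') is shared by Beta and Eta — a synapomorphy uniting that clade.
nictitating membrane: derived state '1' in Delta and Theta only — synapomorphy for {Delta, Theta}.
Only Alpha, Delta, and Theta show the derived state '1' for fused pelvic girdle, supporting them as a clade.
All ingroup taxa share the derived state '1' for dorsal spines; it defines the ingroup but does not resolve relationships within it.
bioluminescent organ groups Beta and Gamma, which is incompatible with the clades supported by the remaining characters; treating it as convergent (homoplasy) costs fewer steps than any alternative tree.
petiole constricted (derived state '1') is unique to Alpha (autapomorphy; uninformative for grouping).
Most parsimonious ingroup topology: ((((Delta,Theta),Alpha),(Beta,Eta)),Gamma).
Theta and Delta form a cherry on this tree, so they are sister taxa.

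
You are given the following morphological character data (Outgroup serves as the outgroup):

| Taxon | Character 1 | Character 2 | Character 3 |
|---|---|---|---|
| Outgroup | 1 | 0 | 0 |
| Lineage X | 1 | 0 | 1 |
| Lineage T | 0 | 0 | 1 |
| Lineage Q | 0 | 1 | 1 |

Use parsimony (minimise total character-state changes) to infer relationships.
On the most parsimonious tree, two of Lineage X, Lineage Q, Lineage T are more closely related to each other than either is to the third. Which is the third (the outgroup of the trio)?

Character polarity is set by the outgroup: the derived state is whichever differs from the outgroup's state, so for Character 1 the derived state is '0', and for the remaining characters it is '1'.
Character 1: derived state '0' in Lineage Q and Lineage T only — synapomorphy for {Lineage Q, Lineage T}.
Character 2 (derived state '1') is unique to Lineage Q (autapomorphy; uninformative for grouping).
Character 3 (derived state '1') is shared by all ingroup taxa — unites the whole ingroup.
Most parsimonious ingroup topology: (Lineage X,(Lineage T,Lineage Q)).
Lineage Q and Lineage T share a more recent common ancestor with each other than either does with Lineage X, so Lineage X is the least closely related of the three.

Lineage X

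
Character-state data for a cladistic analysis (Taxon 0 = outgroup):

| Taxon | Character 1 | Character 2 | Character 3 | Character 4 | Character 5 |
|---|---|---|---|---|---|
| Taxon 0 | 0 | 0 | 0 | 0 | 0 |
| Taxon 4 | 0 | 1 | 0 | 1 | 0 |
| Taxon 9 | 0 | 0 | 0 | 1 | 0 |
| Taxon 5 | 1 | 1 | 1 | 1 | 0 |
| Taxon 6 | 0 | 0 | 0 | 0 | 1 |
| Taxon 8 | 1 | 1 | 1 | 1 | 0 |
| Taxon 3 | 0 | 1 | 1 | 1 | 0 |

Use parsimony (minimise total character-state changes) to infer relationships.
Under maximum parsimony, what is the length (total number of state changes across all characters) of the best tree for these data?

The outgroup has state '0' for every character, so '1' is the derived state throughout.
Only Taxon 5 and Taxon 8 show the derived state '1' for Character 1, supporting them as a clade.
Character 2 (derived state '1') is shared by Taxon 3, Taxon 4, Taxon 5, and Taxon 8 — a synapomorphy uniting that clade.
Character 3: derived state '1' in Taxon 3, Taxon 5, and Taxon 8 only — synapomorphy for {Taxon 3, Taxon 5, Taxon 8}.
Character 4 (derived state '1') is shared by Taxon 3, Taxon 4, Taxon 5, Taxon 8, and Taxon 9 — a synapomorphy uniting that clade.
Character 5: derived state '1' in Taxon 6 only — an autapomorphy, so it tells us nothing about relationships among taxa.
Most parsimonious ingroup topology: (((Taxon 4,((Taxon 5,Taxon 8),Taxon 3)),Taxon 9),Taxon 6).
Changes per character on this tree: Character 1: 1; Character 2: 1; Character 3: 1; Character 4: 1; Character 5: 1.
Total = 5.

5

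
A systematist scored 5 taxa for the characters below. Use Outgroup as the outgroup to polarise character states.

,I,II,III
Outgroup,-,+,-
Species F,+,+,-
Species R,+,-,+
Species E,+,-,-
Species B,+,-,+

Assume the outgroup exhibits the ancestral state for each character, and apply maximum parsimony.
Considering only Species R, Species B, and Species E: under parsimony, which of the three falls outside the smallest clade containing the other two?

Species E

Character polarity is set by the outgroup: the derived state is whichever differs from the outgroup's state, so for II the derived state is '-', and for the remaining characters it is '+'.
All ingroup taxa share the derived state '+' for I; it defines the ingroup but does not resolve relationships within it.
II (derived state '-') is shared by Species B, Species E, and Species R — a synapomorphy uniting that clade.
III: derived state '+' in Species B and Species R only — synapomorphy for {Species B, Species R}.
Most parsimonious ingroup topology: (Species F,((Species R,Species B),Species E)).
Species R and Species B share a more recent common ancestor with each other than either does with Species E, so Species E is the least closely related of the three.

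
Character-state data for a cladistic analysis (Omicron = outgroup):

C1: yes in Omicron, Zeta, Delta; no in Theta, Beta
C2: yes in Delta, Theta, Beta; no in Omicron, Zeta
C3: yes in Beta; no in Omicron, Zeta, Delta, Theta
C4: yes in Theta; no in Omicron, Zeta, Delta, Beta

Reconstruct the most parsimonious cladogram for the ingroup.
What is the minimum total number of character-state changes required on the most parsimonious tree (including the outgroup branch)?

4

Character polarity is set by the outgroup: the derived state is whichever differs from the outgroup's state, so for C1 the derived state is 'no', and for the remaining characters it is 'yes'.
C1 (derived state 'no') is shared by Beta and Theta — a synapomorphy uniting that clade.
C2: derived state 'yes' in Beta, Delta, and Theta only — synapomorphy for {Beta, Delta, Theta}.
C3 (derived state 'yes') is unique to Beta (autapomorphy; uninformative for grouping).
C4: derived state 'yes' in Theta only — an autapomorphy, so it tells us nothing about relationships among taxa.
Most parsimonious ingroup topology: (Zeta,(Delta,(Theta,Beta))).
Changes per character on this tree: C1: 1; C2: 1; C3: 1; C4: 1.
Total = 4.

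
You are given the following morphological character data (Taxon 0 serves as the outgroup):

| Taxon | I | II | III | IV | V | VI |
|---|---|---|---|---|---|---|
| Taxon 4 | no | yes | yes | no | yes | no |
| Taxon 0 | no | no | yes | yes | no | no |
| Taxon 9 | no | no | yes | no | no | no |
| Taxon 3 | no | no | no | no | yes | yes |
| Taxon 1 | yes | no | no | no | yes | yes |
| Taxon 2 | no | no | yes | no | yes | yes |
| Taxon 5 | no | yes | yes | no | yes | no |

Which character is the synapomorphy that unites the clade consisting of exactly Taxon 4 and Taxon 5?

Character polarity is set by the outgroup: the derived state is whichever differs from the outgroup's state, so for III, IV the derived state is 'no', and for the remaining characters it is 'yes'.
I: derived state 'yes' in Taxon 1 only — an autapomorphy, so it tells us nothing about relationships among taxa.
Only Taxon 4 and Taxon 5 show the derived state 'yes' for II, supporting them as a clade.
Only Taxon 1 and Taxon 3 show the derived state 'no' for III, supporting them as a clade.
IV (derived state 'no') is shared by all ingroup taxa — unites the whole ingroup.
V: derived state 'yes' in Taxon 1, Taxon 2, Taxon 3, Taxon 4, and Taxon 5 only — synapomorphy for {Taxon 1, Taxon 2, Taxon 3, Taxon 4, Taxon 5}.
Only Taxon 1, Taxon 2, and Taxon 3 show the derived state 'yes' for VI, supporting them as a clade.
Most parsimonious ingroup topology: (((Taxon 5,Taxon 4),((Taxon 3,Taxon 1),Taxon 2)),Taxon 9).
The clade {Taxon 4, Taxon 5} is supported by II: its derived state 'yes' occurs in exactly those taxa and in no other taxon (including the outgroup).

II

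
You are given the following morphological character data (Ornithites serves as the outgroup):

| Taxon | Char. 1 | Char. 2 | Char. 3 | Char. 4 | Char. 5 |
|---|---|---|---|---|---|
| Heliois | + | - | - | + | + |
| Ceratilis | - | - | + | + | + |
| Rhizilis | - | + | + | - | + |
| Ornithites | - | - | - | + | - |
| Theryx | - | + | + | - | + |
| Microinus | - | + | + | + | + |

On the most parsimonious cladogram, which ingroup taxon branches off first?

Character polarity is set by the outgroup: the derived state is whichever differs from the outgroup's state, so for Char. 4 the derived state is '-', and for the remaining characters it is '+'.
Char. 1 (derived state '+') is unique to Heliois (autapomorphy; uninformative for grouping).
Char. 2 (derived state '+') is shared by Microinus, Rhizilis, and Theryx — a synapomorphy uniting that clade.
Char. 3 (derived state '+') is shared by Ceratilis, Microinus, Rhizilis, and Theryx — a synapomorphy uniting that clade.
Char. 4: derived state '-' in Rhizilis and Theryx only — synapomorphy for {Rhizilis, Theryx}.
Char. 5 (derived state '+') is shared by all ingroup taxa — unites the whole ingroup.
Most parsimonious ingroup topology: (((Microinus,(Theryx,Rhizilis)),Ceratilis),Heliois).
Heliois is sister to the clade containing all other ingroup taxa, so it is the earliest-diverging (most basal) ingroup lineage.

Heliois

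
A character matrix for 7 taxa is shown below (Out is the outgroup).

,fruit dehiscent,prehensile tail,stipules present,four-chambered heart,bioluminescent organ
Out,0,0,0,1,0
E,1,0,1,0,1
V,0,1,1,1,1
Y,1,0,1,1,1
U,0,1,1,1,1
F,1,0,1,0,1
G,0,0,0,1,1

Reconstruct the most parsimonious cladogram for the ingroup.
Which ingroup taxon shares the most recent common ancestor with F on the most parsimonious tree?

Character polarity is set by the outgroup: the derived state is whichever differs from the outgroup's state, so for four-chambered heart the derived state is '0', and for the remaining characters it is '1'.
fruit dehiscent: derived state '1' in E, F, and Y only — synapomorphy for {E, F, Y}.
prehensile tail (derived state '1') is shared by U and V — a synapomorphy uniting that clade.
stipules present (derived state '1') is shared by E, F, U, V, and Y — a synapomorphy uniting that clade.
Only E and F show the derived state '0' for four-chambered heart, supporting them as a clade.
All ingroup taxa share the derived state '1' for bioluminescent organ; it defines the ingroup but does not resolve relationships within it.
Most parsimonious ingroup topology: ((((E,F),Y),(V,U)),G).
F and E form a cherry on this tree, so they are sister taxa.

E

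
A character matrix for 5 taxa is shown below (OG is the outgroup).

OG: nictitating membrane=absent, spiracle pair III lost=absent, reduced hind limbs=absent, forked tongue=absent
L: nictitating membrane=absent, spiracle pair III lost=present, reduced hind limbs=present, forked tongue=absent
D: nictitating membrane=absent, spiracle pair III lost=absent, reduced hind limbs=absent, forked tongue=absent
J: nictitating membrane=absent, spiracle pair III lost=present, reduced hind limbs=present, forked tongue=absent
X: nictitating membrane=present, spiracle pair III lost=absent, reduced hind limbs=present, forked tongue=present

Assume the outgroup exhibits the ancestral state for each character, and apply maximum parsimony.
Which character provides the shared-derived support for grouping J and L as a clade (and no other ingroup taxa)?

spiracle pair III lost

The outgroup has state 'absent' for every character, so 'present' is the derived state throughout.
nictitating membrane: derived state 'present' in X only — an autapomorphy, so it tells us nothing about relationships among taxa.
spiracle pair III lost (derived state 'present') is shared by J and L — a synapomorphy uniting that clade.
Only J, L, and X show the derived state 'present' for reduced hind limbs, supporting them as a clade.
forked tongue: derived state 'present' in X only — an autapomorphy, so it tells us nothing about relationships among taxa.
Most parsimonious ingroup topology: (((L,J),X),D).
The clade {J, L} is supported by spiracle pair III lost: its derived state 'present' occurs in exactly those taxa and in no other taxon (including the outgroup).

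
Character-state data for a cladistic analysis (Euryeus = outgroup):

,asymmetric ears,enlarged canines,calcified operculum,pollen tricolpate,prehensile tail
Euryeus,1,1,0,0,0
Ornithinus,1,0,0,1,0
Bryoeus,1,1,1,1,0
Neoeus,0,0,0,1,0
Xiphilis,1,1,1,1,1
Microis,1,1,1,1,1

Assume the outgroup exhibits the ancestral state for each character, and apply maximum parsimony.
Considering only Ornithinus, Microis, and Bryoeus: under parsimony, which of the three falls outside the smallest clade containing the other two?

Character polarity is set by the outgroup: the derived state is whichever differs from the outgroup's state, so for asymmetric ears, enlarged canines the derived state is '0', and for the remaining characters it is '1'.
asymmetric ears: derived state '0' in Neoeus only — an autapomorphy, so it tells us nothing about relationships among taxa.
enlarged canines: derived state '0' in Neoeus and Ornithinus only — synapomorphy for {Neoeus, Ornithinus}.
Only Bryoeus, Microis, and Xiphilis show the derived state '1' for calcified operculum, supporting them as a clade.
pollen tricolpate (derived state '1') is shared by all ingroup taxa — unites the whole ingroup.
prehensile tail (derived state '1') is shared by Microis and Xiphilis — a synapomorphy uniting that clade.
Most parsimonious ingroup topology: ((Ornithinus,Neoeus),(Bryoeus,(Xiphilis,Microis))).
Bryoeus and Microis share a more recent common ancestor with each other than either does with Ornithinus, so Ornithinus is the least closely related of the three.

Ornithinus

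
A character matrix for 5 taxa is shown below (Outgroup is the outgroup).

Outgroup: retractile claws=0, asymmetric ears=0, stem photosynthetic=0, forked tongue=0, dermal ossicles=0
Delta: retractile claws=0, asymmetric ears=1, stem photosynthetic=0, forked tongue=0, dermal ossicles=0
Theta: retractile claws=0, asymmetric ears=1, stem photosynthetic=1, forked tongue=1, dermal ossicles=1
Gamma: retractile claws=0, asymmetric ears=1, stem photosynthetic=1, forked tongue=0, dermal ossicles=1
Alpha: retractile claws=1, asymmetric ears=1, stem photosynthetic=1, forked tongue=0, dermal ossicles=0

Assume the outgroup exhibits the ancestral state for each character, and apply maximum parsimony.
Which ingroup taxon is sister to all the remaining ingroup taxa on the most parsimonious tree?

The outgroup has state '0' for every character, so '1' is the derived state throughout.
retractile claws (derived state '1') is unique to Alpha (autapomorphy; uninformative for grouping).
asymmetric ears (derived state '1') is shared by all ingroup taxa — unites the whole ingroup.
stem photosynthetic: derived state '1' in Alpha, Gamma, and Theta only — synapomorphy for {Alpha, Gamma, Theta}.
forked tongue (derived state '1') is unique to Theta (autapomorphy; uninformative for grouping).
Only Gamma and Theta show the derived state '1' for dermal ossicles, supporting them as a clade.
Most parsimonious ingroup topology: (Delta,((Theta,Gamma),Alpha)).
Delta is sister to the clade containing all other ingroup taxa, so it is the earliest-diverging (most basal) ingroup lineage.

Delta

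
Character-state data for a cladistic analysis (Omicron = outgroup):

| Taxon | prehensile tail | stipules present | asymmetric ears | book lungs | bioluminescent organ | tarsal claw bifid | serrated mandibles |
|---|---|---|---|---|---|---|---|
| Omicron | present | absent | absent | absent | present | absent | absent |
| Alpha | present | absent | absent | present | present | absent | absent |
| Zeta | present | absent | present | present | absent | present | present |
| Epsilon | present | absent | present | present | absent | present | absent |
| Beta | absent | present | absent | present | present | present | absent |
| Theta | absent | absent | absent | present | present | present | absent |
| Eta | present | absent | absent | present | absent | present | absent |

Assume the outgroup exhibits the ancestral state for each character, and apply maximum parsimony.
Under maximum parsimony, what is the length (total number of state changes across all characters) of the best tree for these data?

7

Character polarity is set by the outgroup: the derived state is whichever differs from the outgroup's state, so for prehensile tail, bioluminescent organ the derived state is 'absent', and for the remaining characters it is 'present'.
prehensile tail: derived state 'absent' in Beta and Theta only — synapomorphy for {Beta, Theta}.
stipules present: derived state 'present' in Beta only — an autapomorphy, so it tells us nothing about relationships among taxa.
asymmetric ears (derived state 'present') is shared by Epsilon and Zeta — a synapomorphy uniting that clade.
book lungs (derived state 'present') is shared by all ingroup taxa — unites the whole ingroup.
Only Epsilon, Eta, and Zeta show the derived state 'absent' for bioluminescent organ, supporting them as a clade.
Only Beta, Epsilon, Eta, Theta, and Zeta show the derived state 'present' for tarsal claw bifid, supporting them as a clade.
serrated mandibles (derived state 'present') is unique to Zeta (autapomorphy; uninformative for grouping).
Most parsimonious ingroup topology: (Alpha,(((Zeta,Epsilon),Eta),(Beta,Theta))).
Changes per character on this tree: prehensile tail: 1; stipules present: 1; asymmetric ears: 1; book lungs: 1; bioluminescent organ: 1; tarsal claw bifid: 1; serrated mandibles: 1.
Total = 7.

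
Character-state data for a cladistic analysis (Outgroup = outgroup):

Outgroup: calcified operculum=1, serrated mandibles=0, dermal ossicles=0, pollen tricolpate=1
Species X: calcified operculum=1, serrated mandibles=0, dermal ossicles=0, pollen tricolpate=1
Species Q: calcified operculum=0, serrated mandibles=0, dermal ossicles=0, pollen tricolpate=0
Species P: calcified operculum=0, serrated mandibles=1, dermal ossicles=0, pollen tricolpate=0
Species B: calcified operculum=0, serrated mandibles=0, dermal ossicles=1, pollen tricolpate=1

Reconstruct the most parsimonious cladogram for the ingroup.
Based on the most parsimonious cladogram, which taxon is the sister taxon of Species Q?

Character polarity is set by the outgroup: the derived state is whichever differs from the outgroup's state, so for calcified operculum, pollen tricolpate the derived state is '0', and for the remaining characters it is '1'.
Only Species B, Species P, and Species Q show the derived state '0' for calcified operculum, supporting them as a clade.
serrated mandibles (derived state '1') is unique to Species P (autapomorphy; uninformative for grouping).
dermal ossicles (derived state '1') is unique to Species B (autapomorphy; uninformative for grouping).
pollen tricolpate (derived state '0') is shared by Species P and Species Q — a synapomorphy uniting that clade.
Most parsimonious ingroup topology: (Species X,((Species Q,Species P),Species B)).
Species Q and Species P form a cherry on this tree, so they are sister taxa.

Species P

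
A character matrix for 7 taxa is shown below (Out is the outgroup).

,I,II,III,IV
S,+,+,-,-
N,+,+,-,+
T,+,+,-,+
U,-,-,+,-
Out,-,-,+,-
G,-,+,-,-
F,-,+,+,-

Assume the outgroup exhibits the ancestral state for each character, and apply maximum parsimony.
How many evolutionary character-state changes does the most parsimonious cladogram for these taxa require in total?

4

Character polarity is set by the outgroup: the derived state is whichever differs from the outgroup's state, so for III the derived state is '-', and for the remaining characters it is '+'.
Only N, S, and T show the derived state '+' for I, supporting them as a clade.
Only F, G, N, S, and T show the derived state '+' for II, supporting them as a clade.
Only G, N, S, and T show the derived state '-' for III, supporting them as a clade.
IV: derived state '+' in N and T only — synapomorphy for {N, T}.
Most parsimonious ingroup topology: (((((N,T),S),G),F),U).
Changes per character on this tree: I: 1; II: 1; III: 1; IV: 1.
Total = 4.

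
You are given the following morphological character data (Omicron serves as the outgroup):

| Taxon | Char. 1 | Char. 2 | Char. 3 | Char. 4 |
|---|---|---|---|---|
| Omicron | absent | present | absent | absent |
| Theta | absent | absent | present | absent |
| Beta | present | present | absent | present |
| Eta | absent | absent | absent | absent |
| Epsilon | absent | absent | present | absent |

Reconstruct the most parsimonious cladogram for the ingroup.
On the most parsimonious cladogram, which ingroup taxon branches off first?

Character polarity is set by the outgroup: the derived state is whichever differs from the outgroup's state, so for Char. 2 the derived state is 'absent', and for the remaining characters it is 'present'.
Char. 1 (derived state 'present') is unique to Beta (autapomorphy; uninformative for grouping).
Char. 2: derived state 'absent' in Epsilon, Eta, and Theta only — synapomorphy for {Epsilon, Eta, Theta}.
Char. 3 (derived state 'present') is shared by Epsilon and Theta — a synapomorphy uniting that clade.
Char. 4: derived state 'present' in Beta only — an autapomorphy, so it tells us nothing about relationships among taxa.
Most parsimonious ingroup topology: (((Theta,Epsilon),Eta),Beta).
Beta is sister to the clade containing all other ingroup taxa, so it is the earliest-diverging (most basal) ingroup lineage.

Beta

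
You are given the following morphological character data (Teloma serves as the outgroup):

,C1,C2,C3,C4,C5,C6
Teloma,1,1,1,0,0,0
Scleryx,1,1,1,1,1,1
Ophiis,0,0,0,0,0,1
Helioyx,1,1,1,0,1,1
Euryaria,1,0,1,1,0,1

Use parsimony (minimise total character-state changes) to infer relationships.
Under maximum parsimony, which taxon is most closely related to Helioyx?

Character polarity is set by the outgroup: the derived state is whichever differs from the outgroup's state, so for C1, C2, C3 the derived state is '0', and for the remaining characters it is '1'.
C1: derived state '0' in Ophiis only — an autapomorphy, so it tells us nothing about relationships among taxa.
C2: derived state '0' in Euryaria and Ophiis only — synapomorphy for {Euryaria, Ophiis}.
C3 (derived state '0') is unique to Ophiis (autapomorphy; uninformative for grouping).
C4 (state '1') occurs in Euryaria and Scleryx but conflicts with the nesting implied by the other characters — most parsimoniously interpreted as homoplasy.
C5: derived state '1' in Helioyx and Scleryx only — synapomorphy for {Helioyx, Scleryx}.
C6 (derived state '1') is shared by all ingroup taxa — unites the whole ingroup.
Most parsimonious ingroup topology: ((Scleryx,Helioyx),(Ophiis,Euryaria)).
Helioyx and Scleryx form a cherry on this tree, so they are sister taxa.

Scleryx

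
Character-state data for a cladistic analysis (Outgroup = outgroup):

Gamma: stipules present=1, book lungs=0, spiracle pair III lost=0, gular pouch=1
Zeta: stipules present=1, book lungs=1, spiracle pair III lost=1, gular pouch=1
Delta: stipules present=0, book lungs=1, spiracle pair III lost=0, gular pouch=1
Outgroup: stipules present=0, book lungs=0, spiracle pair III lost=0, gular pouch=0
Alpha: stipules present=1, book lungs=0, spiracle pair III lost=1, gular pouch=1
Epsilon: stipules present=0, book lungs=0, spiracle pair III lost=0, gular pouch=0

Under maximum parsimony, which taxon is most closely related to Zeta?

The outgroup has state '0' for every character, so '1' is the derived state throughout.
Only Alpha, Gamma, and Zeta show the derived state '1' for stipules present, supporting them as a clade.
book lungs groups Delta and Zeta, which is incompatible with the clades supported by the remaining characters; treating it as convergent (homoplasy) costs fewer steps than any alternative tree.
spiracle pair III lost: derived state '1' in Alpha and Zeta only — synapomorphy for {Alpha, Zeta}.
Only Alpha, Delta, Gamma, and Zeta show the derived state '1' for gular pouch, supporting them as a clade.
Most parsimonious ingroup topology: (((Gamma,(Zeta,Alpha)),Delta),Epsilon).
Zeta and Alpha form a cherry on this tree, so they are sister taxa.

Alpha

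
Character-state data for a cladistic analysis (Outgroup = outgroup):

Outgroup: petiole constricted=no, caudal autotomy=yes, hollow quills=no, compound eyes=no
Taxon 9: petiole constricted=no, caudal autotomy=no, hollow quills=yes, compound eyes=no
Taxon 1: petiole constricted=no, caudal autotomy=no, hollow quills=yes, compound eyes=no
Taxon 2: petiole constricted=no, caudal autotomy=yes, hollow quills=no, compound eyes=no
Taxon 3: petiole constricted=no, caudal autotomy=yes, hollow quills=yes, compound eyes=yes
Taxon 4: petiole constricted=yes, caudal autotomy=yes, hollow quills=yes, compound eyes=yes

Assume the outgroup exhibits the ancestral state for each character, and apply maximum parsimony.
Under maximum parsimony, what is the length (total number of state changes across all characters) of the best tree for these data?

Character polarity is set by the outgroup: the derived state is whichever differs from the outgroup's state, so for caudal autotomy the derived state is 'no', and for the remaining characters it is 'yes'.
petiole constricted (derived state 'yes') is unique to Taxon 4 (autapomorphy; uninformative for grouping).
caudal autotomy (derived state 'no') is shared by Taxon 1 and Taxon 9 — a synapomorphy uniting that clade.
hollow quills (derived state 'yes') is shared by Taxon 1, Taxon 3, Taxon 4, and Taxon 9 — a synapomorphy uniting that clade.
compound eyes (derived state 'yes') is shared by Taxon 3 and Taxon 4 — a synapomorphy uniting that clade.
Most parsimonious ingroup topology: (((Taxon 9,Taxon 1),(Taxon 3,Taxon 4)),Taxon 2).
Changes per character on this tree: petiole constricted: 1; caudal autotomy: 1; hollow quills: 1; compound eyes: 1.
Total = 4.

4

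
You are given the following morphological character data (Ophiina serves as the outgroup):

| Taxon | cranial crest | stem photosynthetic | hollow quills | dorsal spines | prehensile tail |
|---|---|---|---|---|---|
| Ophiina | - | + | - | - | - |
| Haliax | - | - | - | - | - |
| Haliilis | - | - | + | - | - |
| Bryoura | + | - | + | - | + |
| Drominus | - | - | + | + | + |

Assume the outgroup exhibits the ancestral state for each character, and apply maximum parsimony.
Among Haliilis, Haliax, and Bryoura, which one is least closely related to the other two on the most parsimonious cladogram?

Character polarity is set by the outgroup: the derived state is whichever differs from the outgroup's state, so for stem photosynthetic the derived state is '-', and for the remaining characters it is '+'.
cranial crest: derived state '+' in Bryoura only — an autapomorphy, so it tells us nothing about relationships among taxa.
All ingroup taxa share the derived state '-' for stem photosynthetic; it defines the ingroup but does not resolve relationships within it.
hollow quills: derived state '+' in Bryoura, Drominus, and Haliilis only — synapomorphy for {Bryoura, Drominus, Haliilis}.
dorsal spines: derived state '+' in Drominus only — an autapomorphy, so it tells us nothing about relationships among taxa.
Only Bryoura and Drominus show the derived state '+' for prehensile tail, supporting them as a clade.
Most parsimonious ingroup topology: (Haliax,(Haliilis,(Bryoura,Drominus))).
Haliilis and Bryoura share a more recent common ancestor with each other than either does with Haliax, so Haliax is the least closely related of the three.

Haliax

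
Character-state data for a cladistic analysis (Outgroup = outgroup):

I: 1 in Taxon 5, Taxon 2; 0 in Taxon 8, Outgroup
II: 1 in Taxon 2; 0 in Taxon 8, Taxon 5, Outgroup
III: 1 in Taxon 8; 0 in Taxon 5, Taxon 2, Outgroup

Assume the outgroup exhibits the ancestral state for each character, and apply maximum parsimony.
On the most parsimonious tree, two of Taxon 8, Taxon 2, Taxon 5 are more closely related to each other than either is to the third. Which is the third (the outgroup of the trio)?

The outgroup has state '0' for every character, so '1' is the derived state throughout.
I (derived state '1') is shared by Taxon 2 and Taxon 5 — a synapomorphy uniting that clade.
II: derived state '1' in Taxon 2 only — an autapomorphy, so it tells us nothing about relationships among taxa.
III (derived state '1') is unique to Taxon 8 (autapomorphy; uninformative for grouping).
Most parsimonious ingroup topology: ((Taxon 2,Taxon 5),Taxon 8).
Taxon 5 and Taxon 2 share a more recent common ancestor with each other than either does with Taxon 8, so Taxon 8 is the least closely related of the three.

Taxon 8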